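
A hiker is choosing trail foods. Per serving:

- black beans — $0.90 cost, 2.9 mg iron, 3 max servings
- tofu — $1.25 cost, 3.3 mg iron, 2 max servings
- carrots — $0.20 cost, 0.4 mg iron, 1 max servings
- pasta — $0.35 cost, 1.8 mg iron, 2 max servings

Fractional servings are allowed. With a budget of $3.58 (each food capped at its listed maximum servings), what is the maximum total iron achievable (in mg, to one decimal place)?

12.8 mg

Iron per dollar: pasta 5.143, black beans 3.222, tofu 2.64, carrots 2.
Take 2 servings of pasta: spends $0.70, +3.6 mg iron (running total 3.6 mg).
Take 3 servings of black beans: spends $2.70, +8.7 mg iron (running total 12.3 mg).
Take 0.144 servings of tofu: spends $0.18, +0.5 mg iron (running total 12.8 mg).
Filling greedily by iron-per-dollar is optimal for one linear limit, giving 12.8 mg.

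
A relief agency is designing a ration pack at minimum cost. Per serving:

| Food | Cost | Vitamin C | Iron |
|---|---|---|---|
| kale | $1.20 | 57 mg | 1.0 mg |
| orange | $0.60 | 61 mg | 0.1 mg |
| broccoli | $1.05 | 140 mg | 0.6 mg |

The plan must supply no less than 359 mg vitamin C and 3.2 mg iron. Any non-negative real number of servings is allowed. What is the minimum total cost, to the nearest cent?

kale only: max(359/57, 3.2/1.0) = 6.298 servings → $7.56.
orange only: max(359/61, 3.2/0.1) = 32 servings → $19.20.
broccoli only: max(359/140, 3.2/0.6) = 5.333 servings → $5.60.
kale + orange with both tight: 2.881 servings and 3.193 servings → $5.37.
kale + broccoli with both tight: 2.198 servings and 1.669 servings → $4.39.
orange + broccoli: the both-tight solution has a negative serving — not a feasible corner.
The minimum over all feasible corners is $4.39.

$4.39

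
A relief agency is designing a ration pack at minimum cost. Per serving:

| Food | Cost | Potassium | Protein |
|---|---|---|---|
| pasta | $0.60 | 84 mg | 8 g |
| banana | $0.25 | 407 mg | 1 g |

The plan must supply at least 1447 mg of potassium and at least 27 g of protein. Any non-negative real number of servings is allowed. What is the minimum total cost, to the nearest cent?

$2.54

Minimising a linear cost over {potassium ≥ 1447, protein ≥ 27, servings ≥ 0} — the optimum is at a vertex, using one or two foods.
pasta only: max(1447/84, 27/8) = 17.23 servings → $10.34.
banana only: max(1447/407, 27/1) = 27 servings → $6.75.
pasta + banana with both tight: 3.008 servings and 2.934 servings → $2.54.
Cheapest feasible corner: $2.54.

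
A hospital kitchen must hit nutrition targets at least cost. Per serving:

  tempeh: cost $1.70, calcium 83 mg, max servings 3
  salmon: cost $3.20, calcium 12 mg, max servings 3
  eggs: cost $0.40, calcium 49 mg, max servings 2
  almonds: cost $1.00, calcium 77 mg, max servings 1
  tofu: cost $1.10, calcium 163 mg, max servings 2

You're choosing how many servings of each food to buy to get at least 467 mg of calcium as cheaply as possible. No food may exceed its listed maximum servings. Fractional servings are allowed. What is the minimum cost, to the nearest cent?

$3.56

Cost per mg of calcium: tofu $0.0067, eggs $0.0082, almonds $0.0130, tempeh $0.0205, salmon $0.2667.
Take 2 servings of tofu: +326.0 mg calcium for $2.20 (total $2.20, still need 141.0 mg).
Take 2 servings of eggs: +98.0 mg calcium for $0.80 (total $3.00, still need 43.0 mg).
Take 0.5584 servings of almonds: +43.0 mg calcium for $0.56 (total $3.56, still need 0.0 mg).
Greedy by cheapest-per-mg is optimal for a single linear constraint, so the minimum cost is $3.56.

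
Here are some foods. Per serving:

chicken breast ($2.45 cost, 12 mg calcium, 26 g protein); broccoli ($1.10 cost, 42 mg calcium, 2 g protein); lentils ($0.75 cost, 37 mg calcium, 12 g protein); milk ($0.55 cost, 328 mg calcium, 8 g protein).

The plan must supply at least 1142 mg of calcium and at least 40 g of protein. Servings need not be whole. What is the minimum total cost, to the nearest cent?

Compare the cost at each extreme point of the feasible region.
chicken breast only: max(1142/12, 40/26) = 95.17 servings → $233.16.
broccoli only: max(1142/42, 40/2) = 27.19 servings → $29.91.
lentils only: max(1142/37, 40/12) = 30.86 servings → $23.15.
milk only: max(1142/328, 40/8) = 5 servings → $2.75.
chicken breast + broccoli: the both-tight solution has a negative serving — not a feasible corner.
chicken breast + lentils with both targets exact would need a negative amount; discard.
chicken breast + milk with both tight: 0.4725 servings and 3.464 servings → $3.06.
broccoli + lentils with both targets exact would need a negative amount; discard.
broccoli + milk with both tight: 12.45 servings and 1.887 servings → $14.73.
lentils + milk with both tight: 1.095 servings and 3.358 servings → $2.67.
So the least-cost plan costs $2.67.

$2.67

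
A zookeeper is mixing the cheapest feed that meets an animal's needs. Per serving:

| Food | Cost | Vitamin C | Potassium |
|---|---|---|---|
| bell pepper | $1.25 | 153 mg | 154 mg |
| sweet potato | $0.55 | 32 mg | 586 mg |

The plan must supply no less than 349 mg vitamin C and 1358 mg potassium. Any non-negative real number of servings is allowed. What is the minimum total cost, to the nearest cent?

$3.38

For a min-cost LP with two ≥-constraints, a basic feasible solution has at most two positive variables.
bell pepper only: max(349/153, 1358/154) = 8.818 servings → $11.02.
sweet potato only: max(349/32, 1358/586) = 10.91 servings → $6.00.
bell pepper + sweet potato with both tight: 1.901 servings and 1.818 servings → $3.38.
Cheapest feasible corner: $3.38.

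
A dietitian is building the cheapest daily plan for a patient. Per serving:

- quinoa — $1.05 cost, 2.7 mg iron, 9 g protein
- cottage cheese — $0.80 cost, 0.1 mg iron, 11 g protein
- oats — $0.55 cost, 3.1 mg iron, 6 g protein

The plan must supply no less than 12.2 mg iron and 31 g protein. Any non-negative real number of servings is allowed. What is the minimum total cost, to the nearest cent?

$2.70

Check every corner: each single food scaled to meet both minima, and each pair solved so both constraints bind.
quinoa only: max(12.2/2.7, 31/9) = 4.519 servings → $4.74.
cottage cheese only: max(12.2/0.1, 31/11) = 122 servings → $97.60.
oats only: max(12.2/3.1, 31/6) = 5.167 servings → $2.84.
quinoa + cottage cheese with both targets exact would need a negative amount; discard.
quinoa + oats with both tight: 1.957 servings and 2.231 servings → $3.28.
cottage cheese + oats with both tight: 0.6836 servings and 3.913 servings → $2.70.
The minimum over all feasible corners is $2.70.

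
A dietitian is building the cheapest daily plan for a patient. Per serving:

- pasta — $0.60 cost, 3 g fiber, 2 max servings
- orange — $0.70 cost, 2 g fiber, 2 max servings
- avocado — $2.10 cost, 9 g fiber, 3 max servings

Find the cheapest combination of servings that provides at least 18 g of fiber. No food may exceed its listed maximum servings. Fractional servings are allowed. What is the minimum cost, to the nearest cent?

$4.00

Cost per g of fiber: pasta $0.2000, avocado $0.2333, orange $0.3500.
Take 2 servings of pasta: +6.0 g fiber for $1.20 (total $1.20, still need 12.0 g).
Take 1.333 servings of avocado: +12.0 g fiber for $2.80 (total $4.00, still need 0.0 g).
Filling from the cheapest source first is optimal under one linear minimum: $4.00.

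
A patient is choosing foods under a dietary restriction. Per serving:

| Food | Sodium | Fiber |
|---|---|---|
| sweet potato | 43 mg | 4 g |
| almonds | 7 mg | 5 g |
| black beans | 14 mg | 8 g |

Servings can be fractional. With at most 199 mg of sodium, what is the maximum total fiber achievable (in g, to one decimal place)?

142.1 g

Fiber per mg sodium: almonds 0.7143, black beans 0.5714, sweet potato 0.09302.
With no serving limits, spend the whole sodium allowance on almonds: 199 mg / 7 mg × 5 g = 142.1 g.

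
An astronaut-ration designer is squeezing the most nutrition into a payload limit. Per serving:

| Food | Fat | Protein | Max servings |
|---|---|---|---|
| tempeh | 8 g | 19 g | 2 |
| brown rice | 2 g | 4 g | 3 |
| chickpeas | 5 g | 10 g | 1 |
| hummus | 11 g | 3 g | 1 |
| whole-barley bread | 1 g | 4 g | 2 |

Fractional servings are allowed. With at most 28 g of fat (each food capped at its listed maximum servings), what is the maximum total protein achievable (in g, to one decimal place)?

66.0 g

Protein per g fat: whole-barley bread 4, tempeh 2.375, brown rice 2, chickpeas 2, hummus 0.2727.
Take 2 servings of whole-barley bread: uses 2 g fat, +8.0 g protein (running total 8.0 g).
Take 2 servings of tempeh: uses 16 g fat, +38.0 g protein (running total 46.0 g).
Take 3 servings of brown rice: uses 6 g fat, +12.0 g protein (running total 58.0 g).
Take 0.8 servings of chickpeas: uses 4 g fat, +8.0 g protein (running total 66.0 g).
Greedy by best ratio exhausts the fat allowance optimally: 66.0 g.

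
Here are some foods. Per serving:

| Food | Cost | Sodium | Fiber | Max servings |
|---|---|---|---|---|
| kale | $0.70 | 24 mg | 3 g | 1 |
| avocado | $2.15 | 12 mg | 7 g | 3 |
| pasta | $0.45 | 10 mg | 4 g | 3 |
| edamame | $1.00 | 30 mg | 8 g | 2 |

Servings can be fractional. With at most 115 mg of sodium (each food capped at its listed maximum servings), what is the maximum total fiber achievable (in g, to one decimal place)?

Fiber per mg sodium: avocado 0.5833, pasta 0.4, edamame 0.2667, kale 0.125.
Take 3 servings of avocado: uses 36 mg sodium, +21.0 g fiber (running total 21.0 g).
Take 3 servings of pasta: uses 30 mg sodium, +12.0 g fiber (running total 33.0 g).
Take 1.633 servings of edamame: uses 49 mg sodium, +13.1 g fiber (running total 46.1 g).
Filling greedily by fiber-per-mg sodium is optimal for one linear limit, giving 46.1 g.

46.1 g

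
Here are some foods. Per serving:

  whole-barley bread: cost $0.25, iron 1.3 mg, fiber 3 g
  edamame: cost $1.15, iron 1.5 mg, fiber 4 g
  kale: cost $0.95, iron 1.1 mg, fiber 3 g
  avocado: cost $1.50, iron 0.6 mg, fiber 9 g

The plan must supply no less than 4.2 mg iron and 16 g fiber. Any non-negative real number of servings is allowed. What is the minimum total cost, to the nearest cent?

$1.33

Check every corner: each single food scaled to meet both minima, and each pair solved so both constraints bind.
whole-barley bread only: max(4.2/1.3, 16/3) = 5.333 servings → $1.33.
edamame only: max(4.2/1.5, 16/4) = 4 servings → $4.60.
kale only: max(4.2/1.1, 16/3) = 5.333 servings → $5.07.
avocado only: max(4.2/0.6, 16/9) = 7 servings → $10.50.
whole-barley bread + edamame: intersection lies outside the first quadrant.
whole-barley bread + kale: intersection lies outside the first quadrant.
whole-barley bread + avocado with both tight: 2.848 servings and 0.8283 servings → $1.95.
edamame + kale: the both-tight solution has a negative serving — not a feasible corner.
edamame + avocado with both tight: 2.541 servings and 0.6486 servings → $3.89.
kale + avocado with both tight: 3.481 servings and 0.6173 servings → $4.23.
Cheapest feasible corner: $1.33.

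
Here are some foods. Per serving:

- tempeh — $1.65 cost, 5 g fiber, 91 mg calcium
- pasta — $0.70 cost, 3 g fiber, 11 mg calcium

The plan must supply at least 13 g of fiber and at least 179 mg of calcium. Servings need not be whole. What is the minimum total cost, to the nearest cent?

A basic optimal solution has at most two foods positive. Try each food alone and each pair with both targets met exactly.
tempeh only: max(13/5, 179/91) = 2.6 servings → $4.29.
pasta only: max(13/3, 179/11) = 16.27 servings → $11.39.
tempeh + pasta with both tight: 1.807 servings and 1.321 servings → $3.91.
The minimum over all feasible corners is $3.91.

$3.91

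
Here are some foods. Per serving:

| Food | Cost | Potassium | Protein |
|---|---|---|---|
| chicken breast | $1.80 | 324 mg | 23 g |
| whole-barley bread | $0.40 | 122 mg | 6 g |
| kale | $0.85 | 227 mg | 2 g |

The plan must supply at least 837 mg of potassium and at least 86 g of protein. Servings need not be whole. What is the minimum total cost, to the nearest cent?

Minimising a linear cost over {potassium ≥ 837, protein ≥ 86, servings ≥ 0} — the optimum is at a vertex, using one or two foods.
chicken breast only: max(837/324, 86/23) = 3.739 servings → $6.73.
whole-barley bread only: max(837/122, 86/6) = 14.33 servings → $5.73.
kale only: max(837/227, 86/2) = 43 servings → $36.55.
chicken breast + whole-barley bread with both targets exact would need a negative amount; discard.
chicken breast + kale: the both-tight solution has a negative serving — not a feasible corner.
whole-barley bread + kale: intersection lies outside the first quadrant.
The minimum over all feasible corners is $5.73.

$5.73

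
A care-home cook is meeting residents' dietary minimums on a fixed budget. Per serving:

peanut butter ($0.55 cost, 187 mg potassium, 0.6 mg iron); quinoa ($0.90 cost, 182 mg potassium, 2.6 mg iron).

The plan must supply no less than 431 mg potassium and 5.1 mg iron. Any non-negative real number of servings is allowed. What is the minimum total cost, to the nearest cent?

With two linear requirements the optimum uses one or two foods; enumerate the corners.
peanut butter only: max(431/187, 5.1/0.6) = 8.5 servings → $4.67.
quinoa only: max(431/182, 5.1/2.6) = 2.368 servings → $2.13.
peanut butter + quinoa with both tight: 0.5103 servings and 1.844 servings → $1.94.
The minimum over all feasible corners is $1.94.

$1.94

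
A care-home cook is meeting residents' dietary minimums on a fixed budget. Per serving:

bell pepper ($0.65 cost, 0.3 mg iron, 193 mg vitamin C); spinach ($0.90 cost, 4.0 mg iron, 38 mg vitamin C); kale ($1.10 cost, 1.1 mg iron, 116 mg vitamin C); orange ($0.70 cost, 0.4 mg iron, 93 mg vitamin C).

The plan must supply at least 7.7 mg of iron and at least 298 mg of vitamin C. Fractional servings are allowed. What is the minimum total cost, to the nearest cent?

$2.42

Minimising a linear cost over {iron ≥ 7.7, vitamin C ≥ 298, servings ≥ 0} — the optimum is at a vertex, using one or two foods.
bell pepper only: max(7.7/0.3, 298/193) = 25.67 servings → $16.68.
spinach only: max(7.7/4.0, 298/38) = 7.842 servings → $7.06.
kale only: max(7.7/1.1, 298/116) = 7 servings → $7.70.
orange only: max(7.7/0.4, 298/93) = 19.25 servings → $13.47.
bell pepper + spinach with both tight: 1.182 servings and 1.836 servings → $2.42.
bell pepper + kale with both targets exact would need a negative amount; discard.
bell pepper + orange: intersection lies outside the first quadrant.
spinach + kale with both tight: 1.339 servings and 2.13 servings → $3.55.
spinach + orange with both tight: 1.673 servings and 2.521 servings → $3.27.
kale + orange with both targets exact would need a negative amount; discard.
The minimum over all feasible corners is $2.42.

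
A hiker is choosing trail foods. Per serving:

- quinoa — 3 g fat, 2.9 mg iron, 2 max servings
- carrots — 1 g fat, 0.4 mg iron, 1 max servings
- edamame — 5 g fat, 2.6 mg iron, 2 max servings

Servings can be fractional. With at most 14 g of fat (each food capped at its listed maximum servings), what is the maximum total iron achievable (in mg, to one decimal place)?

10.0 mg

Iron per g fat: quinoa 0.9667, edamame 0.52, carrots 0.4.
Take 2 servings of quinoa: uses 6 g fat, +5.8 mg iron (running total 5.8 mg).
Take 1.6 servings of edamame: uses 8 g fat, +4.2 mg iron (running total 10.0 mg).
Filling greedily by iron-per-g fat is optimal for one linear limit, giving 10.0 mg.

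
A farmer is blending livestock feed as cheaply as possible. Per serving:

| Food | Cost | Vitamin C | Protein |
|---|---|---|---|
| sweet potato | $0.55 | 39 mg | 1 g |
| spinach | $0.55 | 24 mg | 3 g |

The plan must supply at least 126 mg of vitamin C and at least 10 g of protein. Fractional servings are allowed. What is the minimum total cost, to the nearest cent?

$2.38

This is a tiny linear program; its minimum lies at a vertex of the feasible set. List the vertices and price them.
sweet potato only: max(126/39, 10/1) = 10 servings → $5.50.
spinach only: max(126/24, 10/3) = 5.25 servings → $2.89.
sweet potato + spinach with both tight: 1.484 servings and 2.839 servings → $2.38.
So the least-cost plan costs $2.38.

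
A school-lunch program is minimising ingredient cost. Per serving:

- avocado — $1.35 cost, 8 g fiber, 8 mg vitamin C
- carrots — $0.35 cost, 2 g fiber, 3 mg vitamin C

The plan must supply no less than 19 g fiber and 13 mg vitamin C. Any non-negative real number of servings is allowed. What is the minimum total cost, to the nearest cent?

$3.21

Minimising a linear cost over {fiber ≥ 19, vitamin C ≥ 13, servings ≥ 0} — the optimum is at a vertex, using one or two foods.
avocado only: max(19/8, 13/8) = 2.375 servings → $3.21.
carrots only: max(19/2, 13/3) = 9.5 servings → $3.33.
avocado + carrots with both targets exact would need a negative amount; discard.
The minimum over all feasible corners is $3.21.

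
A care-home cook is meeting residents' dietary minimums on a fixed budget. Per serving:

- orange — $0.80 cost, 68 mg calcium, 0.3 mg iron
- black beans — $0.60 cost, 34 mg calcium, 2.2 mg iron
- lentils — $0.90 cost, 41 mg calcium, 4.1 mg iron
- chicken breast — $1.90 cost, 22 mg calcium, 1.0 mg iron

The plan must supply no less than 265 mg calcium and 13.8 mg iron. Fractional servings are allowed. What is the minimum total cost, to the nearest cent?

$4.35

Check every corner: each single food scaled to meet both minima, and each pair solved so both constraints bind.
orange only: max(265/68, 13.8/0.3) = 46 servings → $36.80.
black beans only: max(265/34, 13.8/2.2) = 7.794 servings → $4.68.
lentils only: max(265/41, 13.8/4.1) = 6.463 servings → $5.82.
chicken breast only: max(265/22, 13.8/1.0) = 13.8 servings → $26.22.
orange + black beans with both tight: 0.8164 servings and 6.161 servings → $4.35.
orange + lentils with both tight: 1.954 servings and 3.223 servings → $4.46.
orange + chicken breast with both targets exact would need a negative amount; discard.
black beans + lentils with both targets exact would need a negative amount; discard.
black beans + chicken breast with both tight: 2.681 servings and 7.903 servings → $16.62.
lentils + chicken breast with both tight: 0.7846 servings and 10.58 servings → $20.81.
Cheapest feasible corner: $4.35.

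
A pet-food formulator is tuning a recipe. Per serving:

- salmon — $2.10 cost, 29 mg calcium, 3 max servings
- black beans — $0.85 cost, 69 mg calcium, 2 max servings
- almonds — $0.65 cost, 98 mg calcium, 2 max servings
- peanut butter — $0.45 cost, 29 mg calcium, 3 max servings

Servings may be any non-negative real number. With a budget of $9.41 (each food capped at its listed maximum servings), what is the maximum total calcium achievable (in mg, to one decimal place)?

490.9 mg

Calcium per dollar: almonds 150.8, black beans 81.18, peanut butter 64.44, salmon 13.81.
Take 2 servings of almonds: spends $1.30, +196.0 mg calcium (running total 196.0 mg).
Take 2 servings of black beans: spends $1.70, +138.0 mg calcium (running total 334.0 mg).
Take 3 servings of peanut butter: spends $1.35, +87.0 mg calcium (running total 421.0 mg).
Take 2.41 servings of salmon: spends $5.06, +69.9 mg calcium (running total 490.9 mg).
Filling greedily by calcium-per-dollar is optimal for one linear limit, giving 490.9 mg.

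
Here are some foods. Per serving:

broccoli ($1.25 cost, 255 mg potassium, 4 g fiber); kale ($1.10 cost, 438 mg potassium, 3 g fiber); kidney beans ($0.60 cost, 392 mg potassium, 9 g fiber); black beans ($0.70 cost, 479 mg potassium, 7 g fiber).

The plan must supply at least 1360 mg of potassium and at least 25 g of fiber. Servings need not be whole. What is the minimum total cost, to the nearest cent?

broccoli only: max(1360/255, 25/4) = 6.25 servings → $7.81.
kale only: max(1360/438, 25/3) = 8.333 servings → $9.17.
kidney beans only: max(1360/392, 25/9) = 3.469 servings → $2.08.
black beans only: max(1360/479, 25/7) = 3.571 servings → $2.50.
broccoli + kale: intersection lies outside the first quadrant.
broccoli + kidney beans with both tight: 3.356 servings and 1.286 servings → $4.97.
broccoli + black beans: the both-tight solution has a negative serving — not a feasible corner.
kale + kidney beans with both tight: 0.8821 servings and 2.484 servings → $2.46.
kale + black beans with both targets exact would need a negative amount; discard.
kidney beans + black beans with both tight: 1.567 servings and 1.557 servings → $2.03.
The minimum over all feasible corners is $2.03.

$2.03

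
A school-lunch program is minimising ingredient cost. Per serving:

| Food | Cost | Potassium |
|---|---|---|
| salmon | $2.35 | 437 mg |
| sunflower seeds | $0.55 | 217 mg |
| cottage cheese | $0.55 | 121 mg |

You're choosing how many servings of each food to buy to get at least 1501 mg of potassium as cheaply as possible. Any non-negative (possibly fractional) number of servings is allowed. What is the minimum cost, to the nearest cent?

$3.80

Cost per mg of potassium: sunflower seeds $0.0025, cottage cheese $0.0045, salmon $0.0054.
With no serving limits, use only sunflower seeds: 1501 mg / 217 mg = 6.917 servings × $0.55 = $3.80.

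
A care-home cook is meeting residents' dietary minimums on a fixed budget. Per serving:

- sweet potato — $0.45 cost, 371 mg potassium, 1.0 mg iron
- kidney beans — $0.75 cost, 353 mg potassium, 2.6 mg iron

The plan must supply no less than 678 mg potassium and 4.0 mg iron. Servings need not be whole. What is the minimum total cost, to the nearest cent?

$1.25

With two linear requirements the optimum uses one or two foods; enumerate the corners.
sweet potato only: max(678/371, 4.0/1.0) = 4 servings → $1.80.
kidney beans only: max(678/353, 4.0/2.6) = 1.921 servings → $1.44.
sweet potato + kidney beans with both tight: 0.5736 servings and 1.318 servings → $1.25.
The minimum over all feasible corners is $1.25.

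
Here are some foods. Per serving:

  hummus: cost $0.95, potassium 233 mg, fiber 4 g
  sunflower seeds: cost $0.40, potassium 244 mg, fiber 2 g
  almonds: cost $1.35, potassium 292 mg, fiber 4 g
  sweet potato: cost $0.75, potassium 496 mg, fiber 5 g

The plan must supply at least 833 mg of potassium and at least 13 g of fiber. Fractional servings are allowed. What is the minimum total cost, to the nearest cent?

$1.95

Check every corner: each single food scaled to meet both minima, and each pair solved so both constraints bind.
hummus only: max(833/233, 13/4) = 3.575 servings → $3.40.
sunflower seeds only: max(833/244, 13/2) = 6.5 servings → $2.60.
almonds only: max(833/292, 13/4) = 3.25 servings → $4.39.
sweet potato only: max(833/496, 13/5) = 2.6 servings → $1.95.
hummus + sunflower seeds with both tight: 2.953 servings and 0.5941 servings → $3.04.
hummus + almonds with both tight: 1.966 servings and 1.284 servings → $3.60.
hummus + sweet potato with both tight: 2.788 servings and 0.37 servings → $2.93.
sunflower seeds + almonds: the both-tight solution has a negative serving — not a feasible corner.
sunflower seeds + sweet potato: intersection lies outside the first quadrant.
almonds + sweet potato: the both-tight solution has a negative serving — not a feasible corner.
So the least-cost plan costs $1.95.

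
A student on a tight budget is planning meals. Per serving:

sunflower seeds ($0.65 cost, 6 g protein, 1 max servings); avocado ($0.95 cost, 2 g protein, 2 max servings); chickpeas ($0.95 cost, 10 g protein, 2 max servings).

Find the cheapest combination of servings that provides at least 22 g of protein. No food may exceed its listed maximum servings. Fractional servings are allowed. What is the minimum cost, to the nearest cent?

Cost per g of protein: chickpeas $0.0950, sunflower seeds $0.1083, avocado $0.4750.
Take 2 servings of chickpeas: +20.0 g protein for $1.90 (total $1.90, still need 2.0 g).
Take 0.3333 servings of sunflower seeds: +2.0 g protein for $0.22 (total $2.12, still need 0.0 g).
Greedy by cheapest-per-g is optimal for a single linear constraint, so the minimum cost is $2.12.

$2.12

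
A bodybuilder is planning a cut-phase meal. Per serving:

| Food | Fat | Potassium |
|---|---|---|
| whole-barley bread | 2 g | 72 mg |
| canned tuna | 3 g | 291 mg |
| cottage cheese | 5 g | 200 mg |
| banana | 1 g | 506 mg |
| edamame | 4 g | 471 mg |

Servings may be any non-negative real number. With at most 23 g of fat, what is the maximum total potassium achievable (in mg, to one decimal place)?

11638.0 mg

Potassium per g fat: banana 506, edamame 117.8, canned tuna 97, cottage cheese 40, whole-barley bread 36.
With no serving limits, spend the whole fat allowance on banana: 23 g / 1 g × 506 mg = 11638.0 mg.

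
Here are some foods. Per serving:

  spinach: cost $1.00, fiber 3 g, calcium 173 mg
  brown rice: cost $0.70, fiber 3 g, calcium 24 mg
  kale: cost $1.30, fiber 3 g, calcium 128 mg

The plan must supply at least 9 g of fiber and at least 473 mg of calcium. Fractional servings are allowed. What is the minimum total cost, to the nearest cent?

Minimising a linear cost over {fiber ≥ 9, calcium ≥ 473, servings ≥ 0} — the optimum is at a vertex, using one or two foods.
spinach only: max(9/3, 473/173) = 3 servings → $3.00.
brown rice only: max(9/3, 473/24) = 19.71 servings → $13.80.
kale only: max(9/3, 473/128) = 3.695 servings → $4.80.
spinach + brown rice with both tight: 2.691 servings and 0.3087 servings → $2.91.
spinach + kale with both tight: 1.978 servings and 1.022 servings → $3.31.
brown rice + kale with both targets exact would need a negative amount; discard.
The minimum over all feasible corners is $2.91.

$2.91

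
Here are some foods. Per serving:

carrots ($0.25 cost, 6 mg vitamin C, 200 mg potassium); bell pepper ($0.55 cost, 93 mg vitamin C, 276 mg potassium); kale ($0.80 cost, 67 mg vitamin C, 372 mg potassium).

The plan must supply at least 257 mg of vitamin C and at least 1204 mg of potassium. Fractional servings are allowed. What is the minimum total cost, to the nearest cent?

$2.04

Minimising a linear cost over {vitamin C ≥ 257, potassium ≥ 1204, servings ≥ 0} — the optimum is at a vertex, using one or two foods.
carrots only: max(257/6, 1204/200) = 42.83 servings → $10.71.
bell pepper only: max(257/93, 1204/276) = 4.362 servings → $2.40.
kale only: max(257/67, 1204/372) = 3.836 servings → $3.07.
carrots + bell pepper with both tight: 2.422 servings and 2.607 servings → $2.04.
carrots + kale: intersection lies outside the first quadrant.
bell pepper + kale with both tight: 0.9275 servings and 2.548 servings → $2.55.
Cheapest feasible corner: $2.04.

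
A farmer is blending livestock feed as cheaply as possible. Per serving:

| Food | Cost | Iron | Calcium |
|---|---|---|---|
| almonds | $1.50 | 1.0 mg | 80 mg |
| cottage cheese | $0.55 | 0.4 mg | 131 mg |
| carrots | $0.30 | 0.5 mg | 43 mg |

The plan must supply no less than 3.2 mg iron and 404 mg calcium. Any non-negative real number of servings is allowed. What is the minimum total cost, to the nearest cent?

$2.33

Two binding constraints pin down two serving amounts, so the optimal mix uses at most two foods. The candidates are each food alone (scaled to the tighter of iron/calcium) and each pair with both constraints tight.
almonds only: max(3.2/1.0, 404/80) = 5.05 servings → $7.58.
cottage cheese only: max(3.2/0.4, 404/131) = 8 servings → $4.40.
carrots only: max(3.2/0.5, 404/43) = 9.395 servings → $2.82.
almonds + cottage cheese with both tight: 2.602 servings and 1.495 servings → $4.73.
almonds + carrots: the both-tight solution has a negative serving — not a feasible corner.
cottage cheese + carrots with both tight: 1.333 servings and 5.333 servings → $2.33.
So the least-cost plan costs $2.33.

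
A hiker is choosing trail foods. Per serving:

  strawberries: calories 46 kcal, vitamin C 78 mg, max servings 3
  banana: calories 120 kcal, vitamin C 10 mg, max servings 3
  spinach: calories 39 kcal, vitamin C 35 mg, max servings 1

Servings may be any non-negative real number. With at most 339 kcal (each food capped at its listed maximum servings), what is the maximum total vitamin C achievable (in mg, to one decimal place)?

282.5 mg

Vitamin C per kcal: strawberries 1.696, spinach 0.8974, banana 0.08333.
Take 3 servings of strawberries: uses 138 kcal, +234.0 mg vitamin C (running total 234.0 mg).
Take 1 serving of spinach: uses 39 kcal, +35.0 mg vitamin C (running total 269.0 mg).
Take 1.35 servings of banana: uses 162 kcal, +13.5 mg vitamin C (running total 282.5 mg).
Greedy by best ratio exhausts the calories allowance optimally: 282.5 mg.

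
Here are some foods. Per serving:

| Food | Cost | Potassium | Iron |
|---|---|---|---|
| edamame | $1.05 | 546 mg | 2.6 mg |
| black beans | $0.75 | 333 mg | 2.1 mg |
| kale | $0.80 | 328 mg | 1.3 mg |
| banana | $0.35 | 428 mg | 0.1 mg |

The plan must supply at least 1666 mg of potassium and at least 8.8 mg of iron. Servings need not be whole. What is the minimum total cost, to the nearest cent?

Check every corner: each single food scaled to meet both minima, and each pair solved so both constraints bind.
edamame only: max(1666/546, 8.8/2.6) = 3.385 servings → $3.55.
black beans only: max(1666/333, 8.8/2.1) = 5.003 servings → $3.75.
kale only: max(1666/328, 8.8/1.3) = 6.769 servings → $5.42.
banana only: max(1666/428, 8.8/0.1) = 88 servings → $30.80.
edamame + black beans with both tight: 2.024 servings and 1.685 servings → $3.39.
edamame + kale: the both-tight solution has a negative serving — not a feasible corner.
edamame + banana with both targets exact would need a negative amount; discard.
black beans + kale with both tight: 2.816 servings and 2.22 servings → $3.89.
black beans + banana with both tight: 4.159 servings and 0.6565 servings → $3.35.
kale + banana: intersection lies outside the first quadrant.
So the least-cost plan costs $3.35.

$3.35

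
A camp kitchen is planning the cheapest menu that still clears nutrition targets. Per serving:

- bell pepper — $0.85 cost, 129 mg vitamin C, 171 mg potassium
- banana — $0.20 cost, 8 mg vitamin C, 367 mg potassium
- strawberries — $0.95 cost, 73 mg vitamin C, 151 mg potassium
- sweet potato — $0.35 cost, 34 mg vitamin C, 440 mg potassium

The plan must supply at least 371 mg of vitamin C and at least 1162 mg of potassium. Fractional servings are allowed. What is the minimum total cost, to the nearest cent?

$2.66

A basic optimal solution has at most two foods positive. Try each food alone and each pair with both targets met exactly.
bell pepper only: max(371/129, 1162/171) = 6.795 servings → $5.78.
banana only: max(371/8, 1162/367) = 46.38 servings → $9.28.
strawberries only: max(371/73, 1162/151) = 7.695 servings → $7.31.
sweet potato only: max(371/34, 1162/440) = 10.91 servings → $3.82.
bell pepper + banana with both tight: 2.759 servings and 1.881 servings → $2.72.
bell pepper + strawberries with both targets exact would need a negative amount; discard.
bell pepper + sweet potato with both tight: 2.429 servings and 1.697 servings → $2.66.
banana + strawberries with both tight: 1.126 servings and 4.959 servings → $4.94.
banana + sweet potato with both targets exact would need a negative amount; discard.
strawberries + sweet potato with both tight: 4.585 servings and 1.067 servings → $4.73.
So the least-cost plan costs $2.66.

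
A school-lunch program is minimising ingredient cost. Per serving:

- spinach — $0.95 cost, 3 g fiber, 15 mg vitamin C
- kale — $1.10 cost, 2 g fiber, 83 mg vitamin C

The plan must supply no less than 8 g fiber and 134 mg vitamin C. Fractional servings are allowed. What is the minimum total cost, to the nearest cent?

Check every corner: each single food scaled to meet both minima, and each pair solved so both constraints bind.
spinach only: max(8/3, 134/15) = 8.933 servings → $8.49.
kale only: max(8/2, 134/83) = 4 servings → $4.40.
spinach + kale with both tight: 1.808 servings and 1.288 servings → $3.13.
The minimum over all feasible corners is $3.13.

$3.13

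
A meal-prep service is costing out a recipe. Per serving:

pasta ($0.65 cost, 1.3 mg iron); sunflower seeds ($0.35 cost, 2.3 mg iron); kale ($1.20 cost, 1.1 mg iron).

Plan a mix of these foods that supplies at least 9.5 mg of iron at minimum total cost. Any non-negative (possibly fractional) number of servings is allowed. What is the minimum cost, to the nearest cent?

$1.45

Cost per mg of iron: sunflower seeds $0.1522, pasta $0.5000, kale $1.0909.
With no serving limits, use only sunflower seeds: 9.5 mg / 2.3 mg = 4.13 servings × $0.35 = $1.45.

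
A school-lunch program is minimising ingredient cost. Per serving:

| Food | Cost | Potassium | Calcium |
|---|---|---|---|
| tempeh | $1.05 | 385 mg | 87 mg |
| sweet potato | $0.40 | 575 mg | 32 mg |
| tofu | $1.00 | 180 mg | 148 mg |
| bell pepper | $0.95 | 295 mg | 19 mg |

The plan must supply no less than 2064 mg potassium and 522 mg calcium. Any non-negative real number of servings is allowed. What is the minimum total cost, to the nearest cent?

$4.02

Check every corner: each single food scaled to meet both minima, and each pair solved so both constraints bind.
tempeh only: max(2064/385, 522/87) = 6 servings → $6.30.
sweet potato only: max(2064/575, 522/32) = 16.31 servings → $6.53.
tofu only: max(2064/180, 522/148) = 11.47 servings → $11.47.
bell pepper only: max(2064/295, 522/19) = 27.47 servings → $26.10.
tempeh + sweet potato: intersection lies outside the first quadrant.
tempeh + tofu with both tight: 5.119 servings and 0.518 servings → $5.89.
tempeh + bell pepper: intersection lies outside the first quadrant.
sweet potato + tofu with both tight: 2.666 servings and 2.951 servings → $4.02.
sweet potato + bell pepper: intersection lies outside the first quadrant.
tofu + bell pepper with both tight: 2.852 servings and 5.256 servings → $7.85.
The minimum over all feasible corners is $4.02.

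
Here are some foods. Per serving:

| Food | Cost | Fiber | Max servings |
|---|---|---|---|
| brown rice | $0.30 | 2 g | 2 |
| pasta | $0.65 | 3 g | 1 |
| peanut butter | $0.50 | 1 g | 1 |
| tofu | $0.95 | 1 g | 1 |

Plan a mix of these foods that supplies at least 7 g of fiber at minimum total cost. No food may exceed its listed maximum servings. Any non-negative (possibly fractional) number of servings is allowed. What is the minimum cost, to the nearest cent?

$1.25

Cost per g of fiber: brown rice $0.1500, pasta $0.2167, peanut butter $0.5000, tofu $0.9500.
Take 2 servings of brown rice: +4.0 g fiber for $0.60 (total $0.60, still need 3.0 g).
Take 1 serving of pasta: +3.0 g fiber for $0.65 (total $1.25, still need 0.0 g).
Greedy by cheapest-per-g is optimal for a single linear constraint, so the minimum cost is $1.25.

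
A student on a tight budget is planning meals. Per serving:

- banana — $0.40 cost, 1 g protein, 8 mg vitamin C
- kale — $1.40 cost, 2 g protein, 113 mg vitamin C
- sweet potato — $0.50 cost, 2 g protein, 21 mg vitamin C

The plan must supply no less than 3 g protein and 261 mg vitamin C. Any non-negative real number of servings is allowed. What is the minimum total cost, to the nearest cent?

$3.23

A basic optimal solution has at most two foods positive. Try each food alone and each pair with both targets met exactly.
banana only: max(3/1, 261/8) = 32.62 servings → $13.05.
kale only: max(3/2, 261/113) = 2.31 servings → $3.23.
sweet potato only: max(3/2, 261/21) = 12.43 servings → $6.21.
banana + kale with both targets exact would need a negative amount; discard.
banana + sweet potato with both targets exact would need a negative amount; discard.
kale + sweet potato: the both-tight solution has a negative serving — not a feasible corner.
Cheapest feasible corner: $3.23.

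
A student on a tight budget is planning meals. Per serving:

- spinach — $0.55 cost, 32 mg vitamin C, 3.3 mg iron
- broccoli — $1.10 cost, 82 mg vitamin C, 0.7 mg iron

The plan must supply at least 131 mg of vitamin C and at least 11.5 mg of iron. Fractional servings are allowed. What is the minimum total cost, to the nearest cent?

spinach only: max(131/32, 11.5/3.3) = 4.094 servings → $2.25.
broccoli only: max(131/82, 11.5/0.7) = 16.43 servings → $18.07.
spinach + broccoli with both tight: 3.43 servings and 0.2591 servings → $2.17.
The minimum over all feasible corners is $2.17.

$2.17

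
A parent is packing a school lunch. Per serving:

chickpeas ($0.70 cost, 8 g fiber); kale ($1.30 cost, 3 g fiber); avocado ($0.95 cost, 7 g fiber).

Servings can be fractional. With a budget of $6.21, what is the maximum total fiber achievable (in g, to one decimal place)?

71.0 g

Fiber per dollar: chickpeas 11.43, avocado 7.368, kale 2.308.
With no serving limits, spend the whole cost allowance on chickpeas: $6.21 / $0.70 × 8 g = 71.0 g.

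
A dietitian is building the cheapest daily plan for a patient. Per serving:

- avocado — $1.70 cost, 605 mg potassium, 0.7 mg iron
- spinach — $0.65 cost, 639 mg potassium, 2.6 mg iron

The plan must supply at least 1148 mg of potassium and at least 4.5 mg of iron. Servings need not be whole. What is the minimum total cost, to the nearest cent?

$1.17

A basic optimal solution has at most two foods positive. Try each food alone and each pair with both targets met exactly.
avocado only: max(1148/605, 4.5/0.7) = 6.429 servings → $10.93.
spinach only: max(1148/639, 4.5/2.6) = 1.797 servings → $1.17.
avocado + spinach with both tight: 0.0971 servings and 1.705 servings → $1.27.
Cheapest feasible corner: $1.17.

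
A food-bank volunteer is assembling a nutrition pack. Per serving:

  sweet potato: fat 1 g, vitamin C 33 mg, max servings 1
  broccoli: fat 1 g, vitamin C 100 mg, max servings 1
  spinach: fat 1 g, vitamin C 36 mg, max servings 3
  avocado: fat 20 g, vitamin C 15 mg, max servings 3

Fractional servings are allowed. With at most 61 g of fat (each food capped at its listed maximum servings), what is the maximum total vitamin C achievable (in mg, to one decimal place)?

Vitamin C per g fat: broccoli 100, spinach 36, sweet potato 33, avocado 0.75.
Take 1 serving of broccoli: uses 1 g fat, +100.0 mg vitamin C (running total 100.0 mg).
Take 3 servings of spinach: uses 3 g fat, +108.0 mg vitamin C (running total 208.0 mg).
Take 1 serving of sweet potato: uses 1 g fat, +33.0 mg vitamin C (running total 241.0 mg).
Take 2.8 servings of avocado: uses 56 g fat, +42.0 mg vitamin C (running total 283.0 mg).
Filling greedily by vitamin C-per-g fat is optimal for one linear limit, giving 283.0 mg.

283.0 mg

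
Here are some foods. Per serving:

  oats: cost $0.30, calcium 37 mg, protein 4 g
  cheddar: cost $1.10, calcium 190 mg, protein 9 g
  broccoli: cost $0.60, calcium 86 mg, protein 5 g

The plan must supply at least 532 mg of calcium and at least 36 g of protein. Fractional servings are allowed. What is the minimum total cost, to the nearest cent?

A basic optimal solution has at most two foods positive. Try each food alone and each pair with both targets met exactly.
oats only: max(532/37, 36/4) = 14.38 servings → $4.31.
cheddar only: max(532/190, 36/9) = 4 servings → $4.40.
broccoli only: max(532/86, 36/5) = 7.2 servings → $4.32.
oats + cheddar with both tight: 4.806 servings and 1.864 servings → $3.49.
oats + broccoli with both tight: 2.742 servings and 5.006 servings → $3.83.
cheddar + broccoli: the both-tight solution has a negative serving — not a feasible corner.
Cheapest feasible corner: $3.49.

$3.49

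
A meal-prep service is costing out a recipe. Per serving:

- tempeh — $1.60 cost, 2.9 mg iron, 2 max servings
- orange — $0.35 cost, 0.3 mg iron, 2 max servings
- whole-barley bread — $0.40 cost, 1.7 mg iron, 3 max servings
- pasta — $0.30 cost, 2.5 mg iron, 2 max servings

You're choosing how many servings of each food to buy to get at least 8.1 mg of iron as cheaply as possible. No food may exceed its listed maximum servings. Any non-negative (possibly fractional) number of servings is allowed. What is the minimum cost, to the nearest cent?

$1.33

Cost per mg of iron: pasta $0.1200, whole-barley bread $0.2353, tempeh $0.5517, orange $1.1667.
Take 2 servings of pasta: +5.0 mg iron for $0.60 (total $0.60, still need 3.1 mg).
Take 1.824 servings of whole-barley bread: +3.1 mg iron for $0.73 (total $1.33, still need 0.0 mg).
Greedy by cheapest-per-mg is optimal for a single linear constraint, so the minimum cost is $1.33.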